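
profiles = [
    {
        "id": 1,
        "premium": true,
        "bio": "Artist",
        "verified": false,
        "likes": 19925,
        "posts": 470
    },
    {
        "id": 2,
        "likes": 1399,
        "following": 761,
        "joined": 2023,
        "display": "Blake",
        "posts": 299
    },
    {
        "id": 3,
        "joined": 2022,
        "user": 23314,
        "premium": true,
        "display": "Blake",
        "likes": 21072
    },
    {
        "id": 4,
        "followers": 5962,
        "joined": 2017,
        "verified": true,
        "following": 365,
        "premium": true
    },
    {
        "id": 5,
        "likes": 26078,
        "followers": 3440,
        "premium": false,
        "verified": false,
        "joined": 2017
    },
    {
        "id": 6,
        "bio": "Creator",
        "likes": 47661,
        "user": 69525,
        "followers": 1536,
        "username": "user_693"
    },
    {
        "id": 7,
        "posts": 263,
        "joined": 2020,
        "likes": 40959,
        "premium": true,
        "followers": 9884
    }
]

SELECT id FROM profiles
[1, 2, 3, 4, 5, 6, 7]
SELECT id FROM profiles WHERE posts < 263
[]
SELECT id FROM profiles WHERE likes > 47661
[]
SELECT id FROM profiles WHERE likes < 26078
[1, 2, 3]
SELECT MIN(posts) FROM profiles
263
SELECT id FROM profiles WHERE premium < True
[5]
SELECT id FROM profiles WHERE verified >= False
[1, 4, 5]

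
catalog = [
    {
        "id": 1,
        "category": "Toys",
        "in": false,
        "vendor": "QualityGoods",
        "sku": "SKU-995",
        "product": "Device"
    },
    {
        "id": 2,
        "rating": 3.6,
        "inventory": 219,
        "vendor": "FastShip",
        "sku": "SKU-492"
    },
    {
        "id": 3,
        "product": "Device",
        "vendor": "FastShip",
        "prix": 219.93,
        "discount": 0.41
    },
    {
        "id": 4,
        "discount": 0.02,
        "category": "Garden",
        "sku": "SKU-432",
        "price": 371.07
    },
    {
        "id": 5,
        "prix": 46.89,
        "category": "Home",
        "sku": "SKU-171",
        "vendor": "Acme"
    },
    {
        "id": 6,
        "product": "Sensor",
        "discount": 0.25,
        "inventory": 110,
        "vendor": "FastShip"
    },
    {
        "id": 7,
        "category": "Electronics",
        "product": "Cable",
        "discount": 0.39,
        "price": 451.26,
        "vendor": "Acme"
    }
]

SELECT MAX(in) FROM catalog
False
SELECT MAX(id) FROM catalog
7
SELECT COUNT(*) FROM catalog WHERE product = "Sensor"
1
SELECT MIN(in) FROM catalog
False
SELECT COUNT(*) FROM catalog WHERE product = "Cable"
1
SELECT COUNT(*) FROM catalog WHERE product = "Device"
2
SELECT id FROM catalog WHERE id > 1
[2, 3, 4, 5, 6, 7]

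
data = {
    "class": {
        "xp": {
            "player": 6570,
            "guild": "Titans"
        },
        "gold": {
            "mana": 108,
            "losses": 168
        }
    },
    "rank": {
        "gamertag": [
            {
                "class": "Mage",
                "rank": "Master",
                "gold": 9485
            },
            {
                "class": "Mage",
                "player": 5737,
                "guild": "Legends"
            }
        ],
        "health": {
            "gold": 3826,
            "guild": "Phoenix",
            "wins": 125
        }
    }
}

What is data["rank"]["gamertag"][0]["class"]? "Mage"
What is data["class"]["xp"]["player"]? 6570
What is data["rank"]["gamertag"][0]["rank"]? "Master"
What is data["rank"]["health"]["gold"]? 3826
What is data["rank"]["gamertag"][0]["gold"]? 9485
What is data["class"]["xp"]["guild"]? "Titans"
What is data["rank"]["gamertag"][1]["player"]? 5737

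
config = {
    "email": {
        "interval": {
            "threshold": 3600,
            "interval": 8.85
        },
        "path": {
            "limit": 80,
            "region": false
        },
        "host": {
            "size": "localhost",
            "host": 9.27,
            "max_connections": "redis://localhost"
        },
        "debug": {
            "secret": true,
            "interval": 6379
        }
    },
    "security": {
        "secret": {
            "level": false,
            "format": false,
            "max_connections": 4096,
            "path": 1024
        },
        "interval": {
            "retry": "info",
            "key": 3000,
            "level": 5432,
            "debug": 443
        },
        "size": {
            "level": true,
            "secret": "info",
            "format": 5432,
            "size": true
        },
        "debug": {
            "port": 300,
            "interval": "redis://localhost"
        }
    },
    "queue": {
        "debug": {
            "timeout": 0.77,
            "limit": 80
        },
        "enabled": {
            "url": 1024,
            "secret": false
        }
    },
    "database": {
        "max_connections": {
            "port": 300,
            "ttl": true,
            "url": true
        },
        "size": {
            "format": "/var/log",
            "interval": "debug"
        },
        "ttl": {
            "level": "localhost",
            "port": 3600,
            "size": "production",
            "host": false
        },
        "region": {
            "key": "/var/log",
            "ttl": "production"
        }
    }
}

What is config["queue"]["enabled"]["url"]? 1024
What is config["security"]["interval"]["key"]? 3000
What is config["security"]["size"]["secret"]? "info"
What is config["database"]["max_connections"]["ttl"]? True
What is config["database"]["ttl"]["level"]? "localhost"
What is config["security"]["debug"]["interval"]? "redis://localhost"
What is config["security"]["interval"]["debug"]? 443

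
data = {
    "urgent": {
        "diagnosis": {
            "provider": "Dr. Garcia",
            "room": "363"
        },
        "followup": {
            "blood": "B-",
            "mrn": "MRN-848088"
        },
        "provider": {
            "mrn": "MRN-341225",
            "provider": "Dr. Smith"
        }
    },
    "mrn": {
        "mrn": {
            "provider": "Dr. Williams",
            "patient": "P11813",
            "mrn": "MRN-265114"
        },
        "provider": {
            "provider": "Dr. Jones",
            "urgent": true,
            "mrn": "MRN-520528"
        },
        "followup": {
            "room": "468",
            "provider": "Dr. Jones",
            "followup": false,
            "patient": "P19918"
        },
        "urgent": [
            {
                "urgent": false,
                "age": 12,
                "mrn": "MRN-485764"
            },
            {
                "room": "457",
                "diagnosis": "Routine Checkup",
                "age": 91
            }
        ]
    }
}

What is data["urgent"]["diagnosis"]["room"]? "363"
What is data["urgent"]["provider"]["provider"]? "Dr. Smith"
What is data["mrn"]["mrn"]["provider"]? "Dr. Williams"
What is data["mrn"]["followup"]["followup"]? False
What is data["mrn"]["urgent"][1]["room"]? "457"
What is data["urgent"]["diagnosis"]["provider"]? "Dr. Garcia"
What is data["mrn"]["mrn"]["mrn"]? "MRN-265114"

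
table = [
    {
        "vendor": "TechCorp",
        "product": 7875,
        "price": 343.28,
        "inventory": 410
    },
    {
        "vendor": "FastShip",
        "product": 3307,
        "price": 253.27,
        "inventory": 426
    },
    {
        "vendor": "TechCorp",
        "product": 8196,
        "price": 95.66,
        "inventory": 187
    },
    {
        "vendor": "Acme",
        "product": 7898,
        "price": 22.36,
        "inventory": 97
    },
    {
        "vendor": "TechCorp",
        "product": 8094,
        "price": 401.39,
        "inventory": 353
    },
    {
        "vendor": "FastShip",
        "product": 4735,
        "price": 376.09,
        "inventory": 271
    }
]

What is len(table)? 6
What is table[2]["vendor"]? "TechCorp"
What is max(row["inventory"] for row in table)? 426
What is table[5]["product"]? 4735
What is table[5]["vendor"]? "FastShip"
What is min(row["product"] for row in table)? 3307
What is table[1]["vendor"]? "FastShip"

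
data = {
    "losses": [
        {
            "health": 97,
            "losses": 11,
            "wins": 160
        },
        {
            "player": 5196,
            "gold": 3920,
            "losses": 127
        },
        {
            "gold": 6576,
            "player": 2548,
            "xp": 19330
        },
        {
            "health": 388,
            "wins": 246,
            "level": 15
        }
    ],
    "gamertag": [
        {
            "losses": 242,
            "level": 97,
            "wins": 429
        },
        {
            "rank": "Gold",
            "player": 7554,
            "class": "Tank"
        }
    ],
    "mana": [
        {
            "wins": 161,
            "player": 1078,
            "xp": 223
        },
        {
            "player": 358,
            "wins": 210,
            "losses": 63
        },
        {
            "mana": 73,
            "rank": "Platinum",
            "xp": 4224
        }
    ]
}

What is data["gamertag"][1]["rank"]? "Gold"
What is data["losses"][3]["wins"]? 246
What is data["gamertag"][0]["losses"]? 242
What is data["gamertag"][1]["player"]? 7554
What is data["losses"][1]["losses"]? 127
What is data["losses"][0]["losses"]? 11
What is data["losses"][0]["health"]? 97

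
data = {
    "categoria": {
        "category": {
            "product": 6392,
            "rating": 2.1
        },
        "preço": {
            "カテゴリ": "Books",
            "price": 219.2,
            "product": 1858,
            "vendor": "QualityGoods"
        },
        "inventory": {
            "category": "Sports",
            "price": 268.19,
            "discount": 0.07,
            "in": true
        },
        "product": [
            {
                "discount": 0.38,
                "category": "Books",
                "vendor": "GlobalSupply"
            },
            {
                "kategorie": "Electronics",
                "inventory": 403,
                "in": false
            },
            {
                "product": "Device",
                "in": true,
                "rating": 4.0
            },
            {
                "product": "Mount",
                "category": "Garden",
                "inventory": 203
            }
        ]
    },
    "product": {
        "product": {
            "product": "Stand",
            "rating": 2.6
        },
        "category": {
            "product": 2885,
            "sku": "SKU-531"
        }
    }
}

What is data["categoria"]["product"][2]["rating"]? 4.0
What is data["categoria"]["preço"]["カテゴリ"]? "Books"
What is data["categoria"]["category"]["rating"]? 2.1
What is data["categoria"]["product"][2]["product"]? "Device"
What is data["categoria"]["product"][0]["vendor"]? "GlobalSupply"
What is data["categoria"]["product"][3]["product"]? "Mount"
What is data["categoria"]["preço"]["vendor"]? "QualityGoods"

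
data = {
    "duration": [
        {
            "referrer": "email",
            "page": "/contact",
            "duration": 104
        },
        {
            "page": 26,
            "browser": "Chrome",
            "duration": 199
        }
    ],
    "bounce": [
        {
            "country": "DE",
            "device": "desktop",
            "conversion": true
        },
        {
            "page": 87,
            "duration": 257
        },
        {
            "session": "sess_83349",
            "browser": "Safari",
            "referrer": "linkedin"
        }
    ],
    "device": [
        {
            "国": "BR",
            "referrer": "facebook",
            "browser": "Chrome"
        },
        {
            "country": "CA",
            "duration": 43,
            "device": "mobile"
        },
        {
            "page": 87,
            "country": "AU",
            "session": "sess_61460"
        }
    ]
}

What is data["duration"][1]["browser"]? "Chrome"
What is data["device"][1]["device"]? "mobile"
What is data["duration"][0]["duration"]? 104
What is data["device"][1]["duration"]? 43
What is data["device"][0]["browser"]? "Chrome"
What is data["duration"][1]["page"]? 26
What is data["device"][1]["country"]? "CA"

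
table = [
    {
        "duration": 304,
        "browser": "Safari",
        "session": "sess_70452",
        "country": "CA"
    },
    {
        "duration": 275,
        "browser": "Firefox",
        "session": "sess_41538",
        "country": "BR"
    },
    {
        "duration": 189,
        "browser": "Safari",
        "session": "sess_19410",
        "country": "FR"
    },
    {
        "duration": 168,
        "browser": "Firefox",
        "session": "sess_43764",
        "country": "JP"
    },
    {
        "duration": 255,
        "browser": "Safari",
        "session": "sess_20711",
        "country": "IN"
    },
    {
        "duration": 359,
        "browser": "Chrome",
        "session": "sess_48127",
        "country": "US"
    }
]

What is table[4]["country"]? "IN"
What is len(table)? 6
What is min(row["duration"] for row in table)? 168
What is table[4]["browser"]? "Safari"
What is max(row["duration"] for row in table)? 359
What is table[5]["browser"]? "Chrome"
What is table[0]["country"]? "CA"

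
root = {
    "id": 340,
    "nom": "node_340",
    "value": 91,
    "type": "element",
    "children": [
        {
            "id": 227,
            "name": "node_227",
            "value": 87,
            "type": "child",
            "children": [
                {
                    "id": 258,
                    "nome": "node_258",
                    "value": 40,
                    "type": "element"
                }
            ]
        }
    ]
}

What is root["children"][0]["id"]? 227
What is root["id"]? 340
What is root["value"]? 91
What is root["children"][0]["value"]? 87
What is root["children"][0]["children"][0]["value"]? 40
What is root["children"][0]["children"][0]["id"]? 258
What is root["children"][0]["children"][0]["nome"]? "node_258"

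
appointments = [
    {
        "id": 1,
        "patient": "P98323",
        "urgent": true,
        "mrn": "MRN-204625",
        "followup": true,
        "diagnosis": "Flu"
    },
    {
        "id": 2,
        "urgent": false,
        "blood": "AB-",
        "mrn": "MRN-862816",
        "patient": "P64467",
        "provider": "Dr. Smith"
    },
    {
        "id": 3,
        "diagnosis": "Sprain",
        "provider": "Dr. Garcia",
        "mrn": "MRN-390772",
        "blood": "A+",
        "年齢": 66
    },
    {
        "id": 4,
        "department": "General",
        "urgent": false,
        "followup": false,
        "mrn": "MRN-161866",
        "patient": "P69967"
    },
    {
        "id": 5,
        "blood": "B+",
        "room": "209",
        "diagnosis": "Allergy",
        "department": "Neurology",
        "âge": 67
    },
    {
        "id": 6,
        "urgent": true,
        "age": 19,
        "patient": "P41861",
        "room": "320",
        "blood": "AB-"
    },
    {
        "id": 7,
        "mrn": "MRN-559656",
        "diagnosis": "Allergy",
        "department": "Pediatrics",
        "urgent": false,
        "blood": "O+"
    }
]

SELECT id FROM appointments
[1, 2, 3, 4, 5, 6, 7]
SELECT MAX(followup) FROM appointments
True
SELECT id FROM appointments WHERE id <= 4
[1, 2, 3, 4]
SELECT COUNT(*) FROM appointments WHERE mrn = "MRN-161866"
1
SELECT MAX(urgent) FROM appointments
True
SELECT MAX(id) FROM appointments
7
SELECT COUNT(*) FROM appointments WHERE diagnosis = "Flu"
1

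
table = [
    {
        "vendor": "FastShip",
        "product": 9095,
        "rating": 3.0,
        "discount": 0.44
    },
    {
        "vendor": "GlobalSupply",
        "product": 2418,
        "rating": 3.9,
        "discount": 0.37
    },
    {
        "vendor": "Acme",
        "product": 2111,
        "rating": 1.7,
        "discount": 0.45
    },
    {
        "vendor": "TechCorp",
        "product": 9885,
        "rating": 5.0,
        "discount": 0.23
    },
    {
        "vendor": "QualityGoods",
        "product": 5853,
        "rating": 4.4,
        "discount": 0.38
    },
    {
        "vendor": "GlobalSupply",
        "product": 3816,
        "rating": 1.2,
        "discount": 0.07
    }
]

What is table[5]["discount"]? 0.07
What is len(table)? 6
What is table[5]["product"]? 3816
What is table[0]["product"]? 9095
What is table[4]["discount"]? 0.38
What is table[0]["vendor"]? "FastShip"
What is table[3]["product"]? 9885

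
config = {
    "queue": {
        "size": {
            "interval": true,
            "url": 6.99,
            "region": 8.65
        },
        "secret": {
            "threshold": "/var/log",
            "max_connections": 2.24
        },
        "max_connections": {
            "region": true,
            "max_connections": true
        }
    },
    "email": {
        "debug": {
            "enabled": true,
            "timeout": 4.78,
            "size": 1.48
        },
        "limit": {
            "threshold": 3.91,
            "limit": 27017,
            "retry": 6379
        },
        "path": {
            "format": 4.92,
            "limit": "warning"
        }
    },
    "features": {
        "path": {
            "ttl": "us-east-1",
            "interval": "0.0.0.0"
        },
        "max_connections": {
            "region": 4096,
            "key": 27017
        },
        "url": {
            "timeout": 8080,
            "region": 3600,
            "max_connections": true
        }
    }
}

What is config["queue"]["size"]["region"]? 8.65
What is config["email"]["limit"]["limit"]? 27017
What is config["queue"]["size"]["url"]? 6.99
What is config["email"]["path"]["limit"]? "warning"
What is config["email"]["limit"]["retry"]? 6379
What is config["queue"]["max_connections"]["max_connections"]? True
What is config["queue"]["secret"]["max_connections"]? 2.24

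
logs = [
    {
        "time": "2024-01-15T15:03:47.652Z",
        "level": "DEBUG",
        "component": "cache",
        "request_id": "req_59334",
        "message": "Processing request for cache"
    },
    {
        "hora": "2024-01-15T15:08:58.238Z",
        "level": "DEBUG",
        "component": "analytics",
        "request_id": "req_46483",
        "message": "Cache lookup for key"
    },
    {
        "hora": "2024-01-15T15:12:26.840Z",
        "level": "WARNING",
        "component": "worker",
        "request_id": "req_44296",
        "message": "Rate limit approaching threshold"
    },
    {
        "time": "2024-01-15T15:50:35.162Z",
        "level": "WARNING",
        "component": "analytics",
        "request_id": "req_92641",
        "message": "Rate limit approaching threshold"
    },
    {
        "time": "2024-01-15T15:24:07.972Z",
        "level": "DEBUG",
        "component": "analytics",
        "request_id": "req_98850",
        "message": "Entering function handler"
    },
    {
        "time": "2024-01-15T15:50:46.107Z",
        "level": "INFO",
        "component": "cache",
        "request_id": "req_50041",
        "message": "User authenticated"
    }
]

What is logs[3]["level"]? "WARNING"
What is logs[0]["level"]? "DEBUG"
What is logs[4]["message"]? "Entering function handler"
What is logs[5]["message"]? "User authenticated"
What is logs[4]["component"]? "analytics"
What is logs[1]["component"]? "analytics"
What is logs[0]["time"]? "2024-01-15T15:03:47.652Z"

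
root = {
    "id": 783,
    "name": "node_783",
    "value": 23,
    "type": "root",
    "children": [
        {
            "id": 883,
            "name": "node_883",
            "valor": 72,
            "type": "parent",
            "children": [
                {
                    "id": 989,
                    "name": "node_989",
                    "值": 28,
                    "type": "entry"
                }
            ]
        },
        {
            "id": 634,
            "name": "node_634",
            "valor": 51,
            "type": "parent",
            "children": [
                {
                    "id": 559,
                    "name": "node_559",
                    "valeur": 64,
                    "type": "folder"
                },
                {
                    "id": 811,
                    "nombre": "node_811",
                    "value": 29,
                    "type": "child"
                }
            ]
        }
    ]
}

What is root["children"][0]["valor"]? 72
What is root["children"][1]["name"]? "node_634"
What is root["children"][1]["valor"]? 51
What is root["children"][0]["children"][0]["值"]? 28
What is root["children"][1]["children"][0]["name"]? "node_559"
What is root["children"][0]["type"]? "parent"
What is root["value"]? 23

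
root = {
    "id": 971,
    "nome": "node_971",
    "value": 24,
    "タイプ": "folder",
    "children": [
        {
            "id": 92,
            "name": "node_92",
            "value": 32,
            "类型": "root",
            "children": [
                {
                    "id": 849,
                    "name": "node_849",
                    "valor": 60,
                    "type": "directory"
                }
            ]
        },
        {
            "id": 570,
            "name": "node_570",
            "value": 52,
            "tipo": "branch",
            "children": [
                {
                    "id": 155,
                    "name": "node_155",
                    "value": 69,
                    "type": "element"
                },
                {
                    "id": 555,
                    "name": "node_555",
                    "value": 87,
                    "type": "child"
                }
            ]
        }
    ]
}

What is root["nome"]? "node_971"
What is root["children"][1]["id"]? 570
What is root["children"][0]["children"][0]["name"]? "node_849"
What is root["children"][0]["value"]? 32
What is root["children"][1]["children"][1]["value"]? 87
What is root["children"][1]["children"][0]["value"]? 69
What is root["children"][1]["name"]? "node_570"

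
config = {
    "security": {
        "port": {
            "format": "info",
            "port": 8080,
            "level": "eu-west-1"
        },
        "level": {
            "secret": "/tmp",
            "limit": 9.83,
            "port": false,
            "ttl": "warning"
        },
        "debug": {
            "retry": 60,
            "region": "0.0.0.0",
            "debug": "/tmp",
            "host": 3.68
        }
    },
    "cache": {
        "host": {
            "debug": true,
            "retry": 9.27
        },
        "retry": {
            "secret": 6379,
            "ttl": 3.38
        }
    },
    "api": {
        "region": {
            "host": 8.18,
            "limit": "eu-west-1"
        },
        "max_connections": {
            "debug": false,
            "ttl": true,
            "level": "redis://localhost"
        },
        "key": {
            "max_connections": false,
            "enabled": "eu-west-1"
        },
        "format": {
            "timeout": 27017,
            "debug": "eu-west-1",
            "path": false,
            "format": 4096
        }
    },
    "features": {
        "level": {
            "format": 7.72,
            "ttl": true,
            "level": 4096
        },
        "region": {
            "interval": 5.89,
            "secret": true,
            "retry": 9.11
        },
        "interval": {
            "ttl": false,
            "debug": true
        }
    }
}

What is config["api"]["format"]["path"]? False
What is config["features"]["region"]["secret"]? True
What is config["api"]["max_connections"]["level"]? "redis://localhost"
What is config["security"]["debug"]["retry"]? 60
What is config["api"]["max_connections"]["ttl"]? True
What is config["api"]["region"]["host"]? 8.18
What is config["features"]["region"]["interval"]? 5.89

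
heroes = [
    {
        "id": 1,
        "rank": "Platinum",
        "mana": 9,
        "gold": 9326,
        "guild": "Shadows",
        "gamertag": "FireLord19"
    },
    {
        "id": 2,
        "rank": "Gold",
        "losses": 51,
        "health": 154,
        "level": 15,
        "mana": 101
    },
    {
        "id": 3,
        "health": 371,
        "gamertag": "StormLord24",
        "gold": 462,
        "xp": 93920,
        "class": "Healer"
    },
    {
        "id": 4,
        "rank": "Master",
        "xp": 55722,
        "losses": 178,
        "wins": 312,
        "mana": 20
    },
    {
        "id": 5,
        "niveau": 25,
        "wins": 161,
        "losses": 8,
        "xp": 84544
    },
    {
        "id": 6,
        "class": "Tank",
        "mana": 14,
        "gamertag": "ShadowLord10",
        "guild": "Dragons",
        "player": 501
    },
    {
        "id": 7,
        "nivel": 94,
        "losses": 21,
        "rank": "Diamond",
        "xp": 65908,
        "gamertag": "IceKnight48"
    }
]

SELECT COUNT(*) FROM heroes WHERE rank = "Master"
1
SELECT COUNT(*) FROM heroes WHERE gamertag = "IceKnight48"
1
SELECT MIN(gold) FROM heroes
462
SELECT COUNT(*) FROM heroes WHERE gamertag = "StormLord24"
1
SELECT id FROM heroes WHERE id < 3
[1, 2]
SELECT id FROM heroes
[1, 2, 3, 4, 5, 6, 7]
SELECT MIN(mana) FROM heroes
9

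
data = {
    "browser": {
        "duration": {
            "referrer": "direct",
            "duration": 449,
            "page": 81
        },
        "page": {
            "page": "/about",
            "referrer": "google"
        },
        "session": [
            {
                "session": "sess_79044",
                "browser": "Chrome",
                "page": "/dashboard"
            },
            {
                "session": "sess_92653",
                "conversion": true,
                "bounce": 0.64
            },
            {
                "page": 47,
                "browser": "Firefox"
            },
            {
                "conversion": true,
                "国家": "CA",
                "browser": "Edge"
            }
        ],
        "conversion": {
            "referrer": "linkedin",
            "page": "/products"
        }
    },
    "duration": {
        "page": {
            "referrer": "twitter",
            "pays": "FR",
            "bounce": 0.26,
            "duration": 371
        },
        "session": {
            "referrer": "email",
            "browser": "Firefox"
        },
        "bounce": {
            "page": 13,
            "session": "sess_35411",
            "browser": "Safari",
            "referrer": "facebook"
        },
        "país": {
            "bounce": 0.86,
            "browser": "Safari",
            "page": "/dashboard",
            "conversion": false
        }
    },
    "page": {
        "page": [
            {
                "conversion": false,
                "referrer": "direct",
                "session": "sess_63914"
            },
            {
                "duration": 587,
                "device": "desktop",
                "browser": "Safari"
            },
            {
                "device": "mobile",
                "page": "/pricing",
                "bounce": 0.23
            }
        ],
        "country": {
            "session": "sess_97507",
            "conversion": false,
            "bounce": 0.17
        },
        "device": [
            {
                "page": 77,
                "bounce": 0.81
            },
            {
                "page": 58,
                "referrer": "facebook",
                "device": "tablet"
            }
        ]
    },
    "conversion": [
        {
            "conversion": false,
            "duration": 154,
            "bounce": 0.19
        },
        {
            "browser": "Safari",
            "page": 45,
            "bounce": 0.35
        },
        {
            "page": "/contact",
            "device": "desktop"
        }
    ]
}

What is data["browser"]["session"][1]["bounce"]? 0.64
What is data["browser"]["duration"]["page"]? 81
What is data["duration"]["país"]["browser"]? "Safari"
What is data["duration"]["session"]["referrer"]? "email"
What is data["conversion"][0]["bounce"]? 0.19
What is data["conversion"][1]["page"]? 45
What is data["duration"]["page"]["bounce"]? 0.26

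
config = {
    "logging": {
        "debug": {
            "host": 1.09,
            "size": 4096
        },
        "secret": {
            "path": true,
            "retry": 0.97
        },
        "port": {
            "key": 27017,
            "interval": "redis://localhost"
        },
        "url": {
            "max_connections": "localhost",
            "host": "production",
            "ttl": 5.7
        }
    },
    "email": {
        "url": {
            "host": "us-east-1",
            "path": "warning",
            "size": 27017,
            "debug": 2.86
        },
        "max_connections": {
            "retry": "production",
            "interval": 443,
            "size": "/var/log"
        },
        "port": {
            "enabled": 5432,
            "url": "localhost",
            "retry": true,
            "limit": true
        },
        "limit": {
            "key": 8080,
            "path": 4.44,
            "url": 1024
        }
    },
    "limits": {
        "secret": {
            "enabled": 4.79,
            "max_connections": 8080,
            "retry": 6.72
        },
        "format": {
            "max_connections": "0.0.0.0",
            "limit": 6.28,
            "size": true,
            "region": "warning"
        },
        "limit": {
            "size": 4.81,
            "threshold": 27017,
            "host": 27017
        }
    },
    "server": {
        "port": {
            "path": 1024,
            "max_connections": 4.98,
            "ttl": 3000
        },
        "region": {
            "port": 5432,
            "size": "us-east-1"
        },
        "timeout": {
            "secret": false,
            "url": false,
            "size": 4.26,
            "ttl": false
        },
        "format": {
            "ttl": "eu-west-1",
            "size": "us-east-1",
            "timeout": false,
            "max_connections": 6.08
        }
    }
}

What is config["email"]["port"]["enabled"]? 5432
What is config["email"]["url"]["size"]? 27017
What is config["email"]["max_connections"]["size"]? "/var/log"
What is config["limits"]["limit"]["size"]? 4.81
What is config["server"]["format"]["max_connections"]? 6.08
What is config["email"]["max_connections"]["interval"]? 443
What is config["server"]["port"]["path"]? 1024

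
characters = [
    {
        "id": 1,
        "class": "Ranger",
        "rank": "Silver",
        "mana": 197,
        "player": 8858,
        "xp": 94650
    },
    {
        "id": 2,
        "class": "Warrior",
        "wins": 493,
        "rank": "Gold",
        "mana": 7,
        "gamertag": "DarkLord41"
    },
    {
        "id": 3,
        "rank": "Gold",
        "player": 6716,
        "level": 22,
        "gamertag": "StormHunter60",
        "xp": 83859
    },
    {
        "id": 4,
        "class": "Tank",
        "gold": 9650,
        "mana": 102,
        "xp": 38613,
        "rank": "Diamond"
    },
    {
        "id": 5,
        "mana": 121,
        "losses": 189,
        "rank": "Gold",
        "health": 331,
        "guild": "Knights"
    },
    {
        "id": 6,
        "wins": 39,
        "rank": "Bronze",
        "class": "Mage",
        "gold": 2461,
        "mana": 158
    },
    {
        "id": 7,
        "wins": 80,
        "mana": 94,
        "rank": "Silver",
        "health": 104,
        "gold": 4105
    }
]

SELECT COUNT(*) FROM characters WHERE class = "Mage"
1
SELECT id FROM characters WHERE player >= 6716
[1, 3]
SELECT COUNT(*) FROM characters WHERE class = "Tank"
1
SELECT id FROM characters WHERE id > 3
[4, 5, 6, 7]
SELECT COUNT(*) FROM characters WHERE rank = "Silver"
2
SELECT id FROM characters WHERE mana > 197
[]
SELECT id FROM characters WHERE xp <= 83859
[3, 4]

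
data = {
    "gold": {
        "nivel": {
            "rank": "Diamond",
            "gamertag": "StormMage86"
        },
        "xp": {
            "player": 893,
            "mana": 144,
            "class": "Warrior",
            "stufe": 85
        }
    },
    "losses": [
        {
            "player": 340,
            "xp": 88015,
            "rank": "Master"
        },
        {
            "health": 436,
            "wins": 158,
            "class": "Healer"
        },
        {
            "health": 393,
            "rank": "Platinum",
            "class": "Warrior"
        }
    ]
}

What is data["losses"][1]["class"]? "Healer"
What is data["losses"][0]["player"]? 340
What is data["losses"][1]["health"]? 436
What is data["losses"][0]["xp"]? 88015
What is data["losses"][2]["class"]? "Warrior"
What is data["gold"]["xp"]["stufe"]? 85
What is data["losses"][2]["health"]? 393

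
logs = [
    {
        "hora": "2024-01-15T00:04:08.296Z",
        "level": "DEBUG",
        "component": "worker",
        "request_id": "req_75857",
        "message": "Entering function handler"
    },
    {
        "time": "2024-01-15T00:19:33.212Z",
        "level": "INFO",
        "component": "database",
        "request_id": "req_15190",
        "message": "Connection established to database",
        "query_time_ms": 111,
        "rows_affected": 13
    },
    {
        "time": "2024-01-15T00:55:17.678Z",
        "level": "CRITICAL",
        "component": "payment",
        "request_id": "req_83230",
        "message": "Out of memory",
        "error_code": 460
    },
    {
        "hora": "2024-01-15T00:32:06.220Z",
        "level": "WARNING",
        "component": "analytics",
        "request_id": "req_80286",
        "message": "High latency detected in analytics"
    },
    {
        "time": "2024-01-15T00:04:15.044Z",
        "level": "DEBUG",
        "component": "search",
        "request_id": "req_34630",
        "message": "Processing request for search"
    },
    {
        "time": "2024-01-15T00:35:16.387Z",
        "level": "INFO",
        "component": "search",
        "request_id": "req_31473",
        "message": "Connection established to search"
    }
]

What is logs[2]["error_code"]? 460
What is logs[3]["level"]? "WARNING"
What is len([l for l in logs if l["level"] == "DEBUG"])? 2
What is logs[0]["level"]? "DEBUG"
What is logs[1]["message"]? "Connection established to database"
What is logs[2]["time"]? "2024-01-15T00:55:17.678Z"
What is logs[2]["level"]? "CRITICAL"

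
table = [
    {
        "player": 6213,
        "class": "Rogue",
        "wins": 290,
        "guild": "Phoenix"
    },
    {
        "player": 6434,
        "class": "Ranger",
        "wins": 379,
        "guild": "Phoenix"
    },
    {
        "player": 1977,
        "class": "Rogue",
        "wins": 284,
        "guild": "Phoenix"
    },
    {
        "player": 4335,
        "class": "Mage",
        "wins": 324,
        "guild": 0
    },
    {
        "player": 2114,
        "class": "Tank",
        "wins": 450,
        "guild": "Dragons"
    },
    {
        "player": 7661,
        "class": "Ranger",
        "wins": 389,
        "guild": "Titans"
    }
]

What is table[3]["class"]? "Mage"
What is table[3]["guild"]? 0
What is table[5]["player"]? 7661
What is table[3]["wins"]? 324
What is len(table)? 6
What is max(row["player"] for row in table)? 7661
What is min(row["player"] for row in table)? 1977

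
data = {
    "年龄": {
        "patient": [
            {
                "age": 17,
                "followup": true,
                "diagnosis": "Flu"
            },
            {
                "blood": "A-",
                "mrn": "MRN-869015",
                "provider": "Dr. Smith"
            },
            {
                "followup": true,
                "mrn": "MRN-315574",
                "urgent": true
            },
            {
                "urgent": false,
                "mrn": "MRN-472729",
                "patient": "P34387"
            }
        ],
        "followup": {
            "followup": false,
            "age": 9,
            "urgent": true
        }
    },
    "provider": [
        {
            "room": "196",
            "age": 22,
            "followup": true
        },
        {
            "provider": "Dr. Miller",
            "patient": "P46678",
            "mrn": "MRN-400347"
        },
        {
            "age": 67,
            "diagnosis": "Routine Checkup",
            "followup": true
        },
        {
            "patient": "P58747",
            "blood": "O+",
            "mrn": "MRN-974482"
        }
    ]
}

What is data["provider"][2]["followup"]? True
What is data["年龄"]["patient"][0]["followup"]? True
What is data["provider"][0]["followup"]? True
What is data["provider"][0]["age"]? 22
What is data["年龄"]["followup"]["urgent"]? True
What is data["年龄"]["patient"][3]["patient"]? "P34387"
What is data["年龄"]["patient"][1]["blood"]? "A-"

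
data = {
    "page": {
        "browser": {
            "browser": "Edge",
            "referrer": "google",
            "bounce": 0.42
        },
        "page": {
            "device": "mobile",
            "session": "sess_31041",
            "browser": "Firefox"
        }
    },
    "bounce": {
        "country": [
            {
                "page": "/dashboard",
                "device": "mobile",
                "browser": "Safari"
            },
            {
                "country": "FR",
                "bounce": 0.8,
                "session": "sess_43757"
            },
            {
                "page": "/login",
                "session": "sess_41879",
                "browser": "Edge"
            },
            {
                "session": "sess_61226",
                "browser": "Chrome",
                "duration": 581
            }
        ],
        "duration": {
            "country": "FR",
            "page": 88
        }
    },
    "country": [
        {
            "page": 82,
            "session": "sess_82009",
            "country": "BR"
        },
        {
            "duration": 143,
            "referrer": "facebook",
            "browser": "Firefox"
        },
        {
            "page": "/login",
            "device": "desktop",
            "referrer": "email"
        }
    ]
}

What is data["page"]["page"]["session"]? "sess_31041"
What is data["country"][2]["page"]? "/login"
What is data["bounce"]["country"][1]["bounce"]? 0.8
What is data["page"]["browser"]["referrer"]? "google"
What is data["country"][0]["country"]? "BR"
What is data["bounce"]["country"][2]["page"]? "/login"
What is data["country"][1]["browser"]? "Firefox"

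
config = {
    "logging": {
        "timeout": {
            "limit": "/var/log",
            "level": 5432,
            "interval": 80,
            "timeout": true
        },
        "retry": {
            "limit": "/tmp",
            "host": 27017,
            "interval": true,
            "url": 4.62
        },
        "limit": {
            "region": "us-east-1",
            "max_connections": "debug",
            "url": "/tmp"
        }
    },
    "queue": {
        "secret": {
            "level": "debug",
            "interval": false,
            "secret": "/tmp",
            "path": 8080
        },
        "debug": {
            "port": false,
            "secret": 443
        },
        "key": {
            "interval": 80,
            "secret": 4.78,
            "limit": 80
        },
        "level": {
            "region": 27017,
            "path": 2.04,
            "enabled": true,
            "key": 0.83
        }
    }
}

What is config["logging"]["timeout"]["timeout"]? True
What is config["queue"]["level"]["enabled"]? True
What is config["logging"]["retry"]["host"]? 27017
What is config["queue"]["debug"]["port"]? False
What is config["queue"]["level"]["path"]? 2.04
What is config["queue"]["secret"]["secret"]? "/tmp"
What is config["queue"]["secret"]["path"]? 8080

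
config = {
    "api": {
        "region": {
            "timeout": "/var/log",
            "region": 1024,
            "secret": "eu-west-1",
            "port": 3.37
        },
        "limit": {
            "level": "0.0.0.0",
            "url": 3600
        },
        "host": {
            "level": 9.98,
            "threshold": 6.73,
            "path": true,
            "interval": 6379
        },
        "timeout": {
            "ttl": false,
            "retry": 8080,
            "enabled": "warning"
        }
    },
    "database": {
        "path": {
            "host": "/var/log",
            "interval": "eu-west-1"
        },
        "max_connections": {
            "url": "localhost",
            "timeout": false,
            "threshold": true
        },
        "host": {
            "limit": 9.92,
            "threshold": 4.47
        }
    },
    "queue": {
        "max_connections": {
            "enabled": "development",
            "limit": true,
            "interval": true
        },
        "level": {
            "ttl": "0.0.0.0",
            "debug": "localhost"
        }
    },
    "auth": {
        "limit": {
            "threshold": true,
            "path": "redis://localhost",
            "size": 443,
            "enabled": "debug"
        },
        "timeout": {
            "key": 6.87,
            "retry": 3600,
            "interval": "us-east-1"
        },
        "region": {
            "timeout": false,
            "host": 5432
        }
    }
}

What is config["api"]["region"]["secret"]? "eu-west-1"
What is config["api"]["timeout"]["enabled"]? "warning"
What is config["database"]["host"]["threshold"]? 4.47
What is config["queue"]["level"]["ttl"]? "0.0.0.0"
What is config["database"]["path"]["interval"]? "eu-west-1"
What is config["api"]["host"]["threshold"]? 6.73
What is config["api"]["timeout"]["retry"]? 8080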